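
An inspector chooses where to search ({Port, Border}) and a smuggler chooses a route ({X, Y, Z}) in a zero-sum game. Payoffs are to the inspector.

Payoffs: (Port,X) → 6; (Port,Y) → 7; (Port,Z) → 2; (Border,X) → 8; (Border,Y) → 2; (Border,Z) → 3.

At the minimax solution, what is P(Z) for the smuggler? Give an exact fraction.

Row minima: Port → 2, Border → 2; maximin = 2.
Column maxima: X → 8, Y → 7, Z → 3; minimax = 3.
2 ≠ 3, so there is no saddle point; optimal play is mixed.
X is strictly dominated by Z (it gives the inspector strictly more in every row), so the smuggler never plays it.
On the remaining 2×2 (Port, Border vs Y, Z):
Let the inspector play Port with probability p. Expected payoff against Y: 7p + 2(1−p) = 5p + 2; against Z: 2p + 3(1−p) = −p + 3.
Setting these equal: 5p + 2 = −p + 3 ⇒ 6p = 1 ⇒ p = 1/6, and the value is (5)·(1/6) + 2 = 17/6.
For the smuggler: with q = P(Y), equating Port's and Border's payoffs gives 5q + 2 = −q + 3 ⇒ q = 1/6.

5/6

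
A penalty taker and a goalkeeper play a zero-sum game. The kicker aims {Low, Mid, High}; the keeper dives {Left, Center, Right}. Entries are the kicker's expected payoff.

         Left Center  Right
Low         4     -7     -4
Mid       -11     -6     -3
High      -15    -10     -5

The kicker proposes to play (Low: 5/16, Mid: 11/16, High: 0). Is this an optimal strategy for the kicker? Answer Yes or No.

Yes

Against Left this mix gives (5/16)·4 + (11/16)·(-11) = -101/16.
Against Center this mix gives (5/16)·(-7) + (11/16)·(-6) = -101/16.
Against Right this mix gives (5/16)·(-4) + (11/16)·(-3) = -53/16.
All of the keeper's active replies (Left, Center) yield -101/16, and no column does worse for the kicker. The mix makes the keeper indifferent and guarantees -101/16, so it is optimal.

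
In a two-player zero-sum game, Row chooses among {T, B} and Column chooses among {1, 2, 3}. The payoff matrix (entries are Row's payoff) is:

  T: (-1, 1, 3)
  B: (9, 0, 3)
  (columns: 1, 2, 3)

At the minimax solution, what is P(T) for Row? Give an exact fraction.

9/11

Row minima: T → -1, B → 0; maximin = 0.
Column maxima: 1 → 9, 2 → 1, 3 → 3; minimax = 1.
0 ≠ 1, so there is no saddle point; optimal play is mixed.
3 is strictly dominated by 2 (it gives Row strictly more in every row), so Column never plays it.
On the remaining 2×2 (T, B vs 1, 2):
Let Row play T with probability p. Expected payoff against 1: (-1)p + 9(1−p) = −10p + 9; against 2: 1p + 0(1−p) = p.
Setting these equal: −10p + 9 = p ⇒ −11p = -9 ⇒ p = 9/11, and the value is (-10)·(9/11) + 9 = 9/11.
For Column: with q = P(1), equating T's and B's payoffs gives −2q + 1 = 9q ⇒ q = 1/11.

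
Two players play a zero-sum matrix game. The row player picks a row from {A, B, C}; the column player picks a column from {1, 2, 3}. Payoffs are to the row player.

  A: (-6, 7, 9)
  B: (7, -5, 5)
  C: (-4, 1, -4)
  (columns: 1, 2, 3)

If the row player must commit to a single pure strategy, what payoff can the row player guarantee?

Row minima: A → -6, B → -5, C → -4.
The best of these is -4.

-4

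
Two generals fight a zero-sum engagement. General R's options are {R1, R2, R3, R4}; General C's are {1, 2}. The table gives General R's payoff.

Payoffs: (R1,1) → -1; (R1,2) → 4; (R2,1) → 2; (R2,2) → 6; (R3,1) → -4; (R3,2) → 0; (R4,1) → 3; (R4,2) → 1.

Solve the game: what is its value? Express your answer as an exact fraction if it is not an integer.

Row minima: R1 → -1, R2 → 2, R3 → -4, R4 → 1; maximin = 2.
Column maxima: 1 → 3, 2 → 6; minimax = 3.
2 ≠ 3, so there is no saddle point; optimal play is mixed.
R1 is strictly dominated by R2, so General R never plays it.
R3 is strictly dominated by R2, so General R never plays it.
On the remaining 2×2 (R2, R4 vs 1, 2):
Let General R play R2 with probability p. Expected payoff against 1: 2p + 3(1−p) = −p + 3; against 2: 6p + 1(1−p) = 5p + 1.
Setting these equal: −p + 3 = 5p + 1 ⇒ −6p = -2 ⇒ p = 1/3, and the value is (-1)·(1/3) + 3 = 8/3.
For General C: with q = P(1), equating R2's and R4's payoffs gives −4q + 6 = 2q + 1 ⇒ q = 5/6.

8/3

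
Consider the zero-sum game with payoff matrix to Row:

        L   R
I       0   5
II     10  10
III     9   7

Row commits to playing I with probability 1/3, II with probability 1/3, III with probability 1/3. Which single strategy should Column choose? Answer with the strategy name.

L

If Column plays L, Row's expected payoff is (1/3)·0 + (1/3)·10 + (1/3)·9 = 19/3.
If Column plays R, Row's expected payoff is (1/3)·5 + (1/3)·10 + (1/3)·7 = 22/3.
Column minimizes Row's payoff; the smallest is 19/3, so the best response is L.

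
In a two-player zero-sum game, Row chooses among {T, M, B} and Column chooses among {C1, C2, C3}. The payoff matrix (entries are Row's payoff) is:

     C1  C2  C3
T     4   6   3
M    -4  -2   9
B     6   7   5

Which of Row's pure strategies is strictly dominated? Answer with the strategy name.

B gives a strictly higher payoff than T against every column: 6 > 4, 7 > 6, 5 > 3.
So T is strictly dominated and Row never plays it.

T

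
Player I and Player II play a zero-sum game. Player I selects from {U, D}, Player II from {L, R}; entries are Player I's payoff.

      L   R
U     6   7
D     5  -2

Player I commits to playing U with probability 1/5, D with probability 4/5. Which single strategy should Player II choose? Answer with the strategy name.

R

If Player II plays L, Player I's expected payoff is (1/5)·6 + (4/5)·5 = 26/5.
If Player II plays R, Player I's expected payoff is (1/5)·7 + (4/5)·(-2) = -1/5.
Player II minimizes Player I's payoff; the smallest is -1/5, so the best response is R.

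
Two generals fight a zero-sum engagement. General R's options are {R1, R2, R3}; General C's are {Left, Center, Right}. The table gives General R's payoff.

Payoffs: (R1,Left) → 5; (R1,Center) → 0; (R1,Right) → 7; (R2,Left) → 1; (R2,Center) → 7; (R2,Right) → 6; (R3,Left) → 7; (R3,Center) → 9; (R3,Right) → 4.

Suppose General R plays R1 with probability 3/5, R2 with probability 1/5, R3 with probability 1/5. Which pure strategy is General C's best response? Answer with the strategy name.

If General C plays Left, General R's expected payoff is (3/5)·5 + (1/5)·1 + (1/5)·7 = 23/5.
If General C plays Center, General R's expected payoff is (3/5)·0 + (1/5)·7 + (1/5)·9 = 16/5.
If General C plays Right, General R's expected payoff is (3/5)·7 + (1/5)·6 + (1/5)·4 = 31/5.
General C minimizes General R's payoff; the smallest is 16/5, so the best response is Center.

Center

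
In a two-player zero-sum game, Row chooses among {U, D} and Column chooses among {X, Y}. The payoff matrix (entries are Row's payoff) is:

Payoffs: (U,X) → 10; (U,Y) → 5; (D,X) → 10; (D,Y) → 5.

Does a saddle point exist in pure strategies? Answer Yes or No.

Row minima: U → 5, D → 5; maximin = 5.
Column maxima: X → 10, Y → 5; minimax = 5.
maximin = minimax = 5, so a saddle point exists.

Yes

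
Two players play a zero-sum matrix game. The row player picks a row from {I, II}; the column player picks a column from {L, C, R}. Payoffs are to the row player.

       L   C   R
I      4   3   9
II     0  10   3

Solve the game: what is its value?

Row minima: I → 3, II → 0; maximin = 3.
Column maxima: L → 4, C → 10, R → 9; minimax = 4.
3 ≠ 4, so there is no saddle point; optimal play is mixed.
R is strictly dominated by L (it gives the row player strictly more in every row), so the column player never plays it.
On the remaining 2×2 (I, II vs L, C):
Let the row player play I with probability p. Expected payoff against L: 4p + 0(1−p) = 4p; against C: 3p + 10(1−p) = −7p + 10.
Setting these equal: 4p = −7p + 10 ⇒ 11p = 10 ⇒ p = 10/11, and the value is (4)·(10/11) = 40/11.
For the column player: with q = P(L), equating I's and II's payoffs gives q + 3 = −10q + 10 ⇒ q = 7/11.

40/11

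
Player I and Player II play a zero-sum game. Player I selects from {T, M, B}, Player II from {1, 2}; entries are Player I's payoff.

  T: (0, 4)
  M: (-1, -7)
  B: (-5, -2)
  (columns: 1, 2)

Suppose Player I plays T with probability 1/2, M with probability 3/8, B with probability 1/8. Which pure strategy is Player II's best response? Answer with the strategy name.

1

If Player II plays 1, Player I's expected payoff is (1/2)·0 + (3/8)·(-1) + (1/8)·(-5) = -1.
If Player II plays 2, Player I's expected payoff is (1/2)·4 + (3/8)·(-7) + (1/8)·(-2) = -7/8.
Player II minimizes Player I's payoff; the smallest is -1, so the best response is 1.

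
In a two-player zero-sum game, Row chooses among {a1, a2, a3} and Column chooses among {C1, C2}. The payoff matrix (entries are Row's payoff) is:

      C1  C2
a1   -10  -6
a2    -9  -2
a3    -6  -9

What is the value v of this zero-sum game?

Row minima: a1 → -10, a2 → -9, a3 → -9; maximin = -9.
Column maxima: C1 → -6, C2 → -2; minimax = -6.
-9 ≠ -6, so there is no saddle point; optimal play is mixed.
a1 is strictly dominated by a2, so Row never plays it.
On the remaining 2×2 (a2, a3 vs C1, C2):
Let Row play a2 with probability p. Expected payoff against C1: (-9)p + (-6)(1−p) = −3p − 6; against C2: (-2)p + (-9)(1−p) = 7p − 9.
Setting these equal: −3p − 6 = 7p − 9 ⇒ −10p = -3 ⇒ p = 3/10, and the value is (-3)·(3/10) − 6 = -69/10.
For Column: with q = P(C1), equating a2's and a3's payoffs gives −7q − 2 = 3q − 9 ⇒ q = 7/10.

-69/10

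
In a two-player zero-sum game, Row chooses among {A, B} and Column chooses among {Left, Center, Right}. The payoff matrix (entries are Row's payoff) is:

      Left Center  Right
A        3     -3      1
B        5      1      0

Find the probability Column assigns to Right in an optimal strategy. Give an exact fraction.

4/5

Row minima: A → -3, B → 0; maximin = 0.
Column maxima: Left → 5, Center → 1, Right → 1; minimax = 1.
0 ≠ 1, so there is no saddle point; optimal play is mixed.
Left is strictly dominated by Center (it gives Row strictly more in every row), so Column never plays it.
On the remaining 2×2 (A, B vs Center, Right):
Let Row play A with probability p. Expected payoff against Center: (-3)p + 1(1−p) = −4p + 1; against Right: 1p + 0(1−p) = p.
Setting these equal: −4p + 1 = p ⇒ −5p = -1 ⇒ p = 1/5, and the value is (-4)·(1/5) + 1 = 1/5.
For Column: with q = P(Center), equating A's and B's payoffs gives −4q + 1 = q ⇒ q = 1/5.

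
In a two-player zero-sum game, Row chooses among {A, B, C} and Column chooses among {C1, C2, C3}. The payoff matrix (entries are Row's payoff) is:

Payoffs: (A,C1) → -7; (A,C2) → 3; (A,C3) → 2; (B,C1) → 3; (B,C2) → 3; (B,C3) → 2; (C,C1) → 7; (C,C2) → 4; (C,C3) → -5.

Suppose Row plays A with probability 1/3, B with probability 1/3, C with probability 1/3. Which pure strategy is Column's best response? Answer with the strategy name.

C3

If Column plays C1, Row's expected payoff is (1/3)·(-7) + (1/3)·3 + (1/3)·7 = 1.
If Column plays C2, Row's expected payoff is (1/3)·3 + (1/3)·3 + (1/3)·4 = 10/3.
If Column plays C3, Row's expected payoff is (1/3)·2 + (1/3)·2 + (1/3)·(-5) = -1/3.
Column minimizes Row's payoff; the smallest is -1/3, so the best response is C3.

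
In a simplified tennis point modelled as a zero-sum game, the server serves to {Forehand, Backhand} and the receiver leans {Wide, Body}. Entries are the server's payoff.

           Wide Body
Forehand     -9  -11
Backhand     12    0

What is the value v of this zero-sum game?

Row minima: Forehand → -11, Backhand → 0; maximin = 0.
Column maxima: Wide → 12, Body → 0; minimax = 0.
Since maximin = minimax = 0, there is a saddle point and the value is 0.

0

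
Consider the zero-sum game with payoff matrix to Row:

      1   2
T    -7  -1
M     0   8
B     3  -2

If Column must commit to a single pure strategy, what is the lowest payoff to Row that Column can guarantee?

Column maxima: 1 → 3, 2 → 8.
The smallest of these is 3.

3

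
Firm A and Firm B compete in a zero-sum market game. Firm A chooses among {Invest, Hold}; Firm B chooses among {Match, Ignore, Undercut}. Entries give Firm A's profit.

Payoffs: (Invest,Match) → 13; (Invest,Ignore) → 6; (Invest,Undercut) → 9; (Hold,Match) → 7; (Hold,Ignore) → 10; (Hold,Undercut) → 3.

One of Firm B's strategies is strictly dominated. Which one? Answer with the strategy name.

Undercut holds Firm A's payoff strictly below Match in every row: 9 < 13, 3 < 7.
So Match is strictly dominated for Firm B.

Match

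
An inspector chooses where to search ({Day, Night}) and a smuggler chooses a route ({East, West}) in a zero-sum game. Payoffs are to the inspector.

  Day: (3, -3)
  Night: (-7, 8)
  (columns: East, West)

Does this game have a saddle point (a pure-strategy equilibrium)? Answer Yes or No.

No

Row minima: Day → -3, Night → -7; maximin = -3.
Column maxima: East → 3, West → 8; minimax = 3.
-3 ≠ 3, so no pure-strategy equilibrium exists.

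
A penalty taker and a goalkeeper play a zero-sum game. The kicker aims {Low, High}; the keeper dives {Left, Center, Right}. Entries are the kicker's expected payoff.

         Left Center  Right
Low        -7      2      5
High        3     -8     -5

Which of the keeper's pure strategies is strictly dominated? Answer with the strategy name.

Right

Center holds the kicker's payoff strictly below Right in every row: 2 < 5, -8 < -5.
So Right is strictly dominated for the keeper.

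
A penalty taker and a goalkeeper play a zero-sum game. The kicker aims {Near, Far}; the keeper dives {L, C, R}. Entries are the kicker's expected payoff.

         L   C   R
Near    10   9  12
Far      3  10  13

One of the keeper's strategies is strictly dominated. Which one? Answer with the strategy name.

L holds the kicker's payoff strictly below R in every row: 10 < 12, 3 < 13.
So R is strictly dominated for the keeper.

R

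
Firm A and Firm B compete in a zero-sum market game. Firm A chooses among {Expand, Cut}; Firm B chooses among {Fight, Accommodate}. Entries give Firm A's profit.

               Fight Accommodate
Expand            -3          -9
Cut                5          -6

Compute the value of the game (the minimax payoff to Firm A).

-6

Row minima: Expand → -9, Cut → -6; maximin = -6.
Column maxima: Fight → 5, Accommodate → -6; minimax = -6.
Since maximin = minimax = -6, there is a saddle point and the value is -6.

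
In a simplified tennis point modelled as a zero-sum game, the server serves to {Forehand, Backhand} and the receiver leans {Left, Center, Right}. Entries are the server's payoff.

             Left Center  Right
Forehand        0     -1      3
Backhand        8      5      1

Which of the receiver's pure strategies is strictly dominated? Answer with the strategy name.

Left

Center holds the server's payoff strictly below Left in every row: -1 < 0, 5 < 8.
So Left is strictly dominated for the receiver.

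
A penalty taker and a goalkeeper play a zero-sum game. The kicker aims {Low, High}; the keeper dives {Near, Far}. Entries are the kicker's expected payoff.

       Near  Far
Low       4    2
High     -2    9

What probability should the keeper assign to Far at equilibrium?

Row minima: Low → 2, High → -2; maximin = 2.
Column maxima: Near → 4, Far → 9; minimax = 4.
2 ≠ 4, so there is no saddle point; optimal play is mixed.
Let the kicker play Low with probability p. Expected payoff against Near: 4p + (-2)(1−p) = 6p − 2; against Far: 2p + 9(1−p) = −7p + 9.
Setting these equal: 6p − 2 = −7p + 9 ⇒ 13p = 11 ⇒ p = 11/13, and the value is (6)·(11/13) − 2 = 40/13.
For the keeper: with q = P(Near), equating Low's and High's payoffs gives 2q + 2 = −11q + 9 ⇒ q = 7/13.

6/13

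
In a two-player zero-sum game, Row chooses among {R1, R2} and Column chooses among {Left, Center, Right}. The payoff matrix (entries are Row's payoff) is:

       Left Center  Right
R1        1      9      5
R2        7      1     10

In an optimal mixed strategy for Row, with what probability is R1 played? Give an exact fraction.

3/7

Row minima: R1 → 1, R2 → 1; maximin = 1.
Column maxima: Left → 7, Center → 9, Right → 10; minimax = 7.
1 ≠ 7, so there is no saddle point; optimal play is mixed.
Right is strictly dominated by Left (it gives Row strictly more in every row), so Column never plays it.
On the remaining 2×2 (R1, R2 vs Left, Center):
Let Row play R1 with probability p. Expected payoff against Left: 1p + 7(1−p) = −6p + 7; against Center: 9p + 1(1−p) = 8p + 1.
Setting these equal: −6p + 7 = 8p + 1 ⇒ −14p = -6 ⇒ p = 3/7, and the value is (-6)·(3/7) + 7 = 31/7.
For Column: with q = P(Left), equating R1's and R2's payoffs gives −8q + 9 = 6q + 1 ⇒ q = 4/7.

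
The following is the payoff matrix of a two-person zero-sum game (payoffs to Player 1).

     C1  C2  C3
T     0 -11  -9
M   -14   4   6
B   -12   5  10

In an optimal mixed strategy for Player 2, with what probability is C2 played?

3/7

Row minima: T → -11, M → -14, B → -12; maximin = -11.
Column maxima: C1 → 0, C2 → 5, C3 → 10; minimax = 0.
-11 ≠ 0, so there is no saddle point; optimal play is mixed.
M is strictly dominated by B, so Player 1 never plays it.
C3 is strictly dominated by C2 (it gives Player 1 strictly more in every row), so Player 2 never plays it.
On the remaining 2×2 (T, B vs C1, C2):
Let Player 1 play T with probability p. Expected payoff against C1: 0p + (-12)(1−p) = 12p − 12; against C2: (-11)p + 5(1−p) = −16p + 5.
Setting these equal: 12p − 12 = −16p + 5 ⇒ 28p = 17 ⇒ p = 17/28, and the value is (12)·(17/28) − 12 = -33/7.
For Player 2: with q = P(C1), equating T's and B's payoffs gives 11q − 11 = −17q + 5 ⇒ q = 4/7.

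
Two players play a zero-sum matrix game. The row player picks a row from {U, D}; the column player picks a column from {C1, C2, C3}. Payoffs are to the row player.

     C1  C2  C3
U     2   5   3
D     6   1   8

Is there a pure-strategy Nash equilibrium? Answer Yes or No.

Row minima: U → 2, D → 1; maximin = 2.
Column maxima: C1 → 6, C2 → 5, C3 → 8; minimax = 5.
2 ≠ 5, so no pure-strategy equilibrium exists.

No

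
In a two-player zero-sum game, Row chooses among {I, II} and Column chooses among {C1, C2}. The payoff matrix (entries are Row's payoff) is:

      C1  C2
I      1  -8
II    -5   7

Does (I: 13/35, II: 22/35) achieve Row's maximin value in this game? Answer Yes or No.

Against C1 this mix gives (13/35)·1 + (22/35)·(-5) = -97/35.
Against C2 this mix gives (13/35)·(-8) + (22/35)·7 = 10/7.
Column will play C1, holding Row to -97/35. Shifting weight toward the row that does better against C1 would raise this floor (the equalizing mix achieves -11/7 against both C1 and C2), so the proposed strategy is not optimal.

No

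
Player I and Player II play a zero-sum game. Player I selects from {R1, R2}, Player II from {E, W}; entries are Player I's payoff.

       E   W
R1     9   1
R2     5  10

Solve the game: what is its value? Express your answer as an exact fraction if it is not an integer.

85/13

Row minima: R1 → 1, R2 → 5; maximin = 5.
Column maxima: E → 9, W → 10; minimax = 9.
5 ≠ 9, so there is no saddle point; optimal play is mixed.
Let Player I play R1 with probability p. Expected payoff against E: 9p + 5(1−p) = 4p + 5; against W: 1p + 10(1−p) = −9p + 10.
Setting these equal: 4p + 5 = −9p + 10 ⇒ 13p = 5 ⇒ p = 5/13, and the value is (4)·(5/13) + 5 = 85/13.
For Player II: with q = P(E), equating R1's and R2's payoffs gives 8q + 1 = −5q + 10 ⇒ q = 9/13.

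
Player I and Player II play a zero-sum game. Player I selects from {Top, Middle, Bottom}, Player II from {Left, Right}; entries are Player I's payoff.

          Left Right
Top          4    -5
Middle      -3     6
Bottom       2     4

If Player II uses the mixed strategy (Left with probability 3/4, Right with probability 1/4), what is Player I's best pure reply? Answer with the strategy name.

Expected payoff of Top: (3/4)·4 + (1/4)·(-5) = 7/4.
Expected payoff of Middle: (3/4)·(-3) + (1/4)·6 = -3/4.
Expected payoff of Bottom: (3/4)·2 + (1/4)·4 = 5/2.
The largest is 5/2, so Player I's best response is Bottom.

Bottom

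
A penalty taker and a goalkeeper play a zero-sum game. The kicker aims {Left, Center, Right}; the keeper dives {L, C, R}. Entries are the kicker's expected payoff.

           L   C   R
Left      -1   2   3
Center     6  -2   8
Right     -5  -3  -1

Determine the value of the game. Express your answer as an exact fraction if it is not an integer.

10/11

Row minima: Left → -1, Center → -2, Right → -5; maximin = -1.
Column maxima: L → 6, C → 2, R → 8; minimax = 2.
-1 ≠ 2, so there is no saddle point; optimal play is mixed.
Right is strictly dominated by Left, so the kicker never plays it.
R is strictly dominated by L (it gives the kicker strictly more in every row), so the keeper never plays it.
On the remaining 2×2 (Left, Center vs L, C):
Let the kicker play Left with probability p. Expected payoff against L: (-1)p + 6(1−p) = −7p + 6; against C: 2p + (-2)(1−p) = 4p − 2.
Setting these equal: −7p + 6 = 4p − 2 ⇒ −11p = -8 ⇒ p = 8/11, and the value is (-7)·(8/11) + 6 = 10/11.
For the keeper: with q = P(L), equating Left's and Center's payoffs gives −3q + 2 = 8q − 2 ⇒ q = 4/11.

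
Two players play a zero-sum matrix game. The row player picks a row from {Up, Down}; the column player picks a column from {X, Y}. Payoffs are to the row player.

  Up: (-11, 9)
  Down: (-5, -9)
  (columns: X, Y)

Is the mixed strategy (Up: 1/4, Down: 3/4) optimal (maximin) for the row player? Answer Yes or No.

Against X this mix gives (1/4)·(-11) + (3/4)·(-5) = -13/2.
Against Y this mix gives (1/4)·9 + (3/4)·(-9) = -9/2.
The column player will play X, holding the row player to -13/2. Shifting weight toward the row that does better against X would raise this floor (the equalizing mix achieves -6 against both X and Y), so the proposed strategy is not optimal.

No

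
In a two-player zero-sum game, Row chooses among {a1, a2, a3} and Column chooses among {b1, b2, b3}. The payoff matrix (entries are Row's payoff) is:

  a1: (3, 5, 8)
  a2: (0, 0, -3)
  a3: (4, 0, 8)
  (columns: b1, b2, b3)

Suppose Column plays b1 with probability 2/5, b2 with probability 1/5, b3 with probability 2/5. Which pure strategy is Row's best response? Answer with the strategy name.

a1

Expected payoff of a1: (2/5)·3 + (1/5)·5 + (2/5)·8 = 27/5.
Expected payoff of a2: (2/5)·0 + (1/5)·0 + (2/5)·(-3) = -6/5.
Expected payoff of a3: (2/5)·4 + (1/5)·0 + (2/5)·8 = 24/5.
The largest is 27/5, so Row's best response is a1.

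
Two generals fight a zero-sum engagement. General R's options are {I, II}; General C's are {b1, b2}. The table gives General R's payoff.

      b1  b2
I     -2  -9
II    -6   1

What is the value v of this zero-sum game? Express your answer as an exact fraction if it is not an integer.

-4

Row minima: I → -9, II → -6; maximin = -6.
Column maxima: b1 → -2, b2 → 1; minimax = -2.
-6 ≠ -2, so there is no saddle point; optimal play is mixed.
Let General R play I with probability p. Expected payoff against b1: (-2)p + (-6)(1−p) = 4p − 6; against b2: (-9)p + 1(1−p) = −10p + 1.
Setting these equal: 4p − 6 = −10p + 1 ⇒ 14p = 7 ⇒ p = 1/2, and the value is (4)·(1/2) − 6 = -4.
For General C: with q = P(b1), equating I's and II's payoffs gives 7q − 9 = −7q + 1 ⇒ q = 5/7.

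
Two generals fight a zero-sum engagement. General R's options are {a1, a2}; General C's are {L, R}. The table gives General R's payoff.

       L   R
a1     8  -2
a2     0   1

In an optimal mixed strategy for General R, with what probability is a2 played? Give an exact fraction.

10/11

Row minima: a1 → -2, a2 → 0; maximin = 0.
Column maxima: L → 8, R → 1; minimax = 1.
0 ≠ 1, so there is no saddle point; optimal play is mixed.
Let General R play a1 with probability p. Expected payoff against L: 8p + 0(1−p) = 8p; against R: (-2)p + 1(1−p) = −3p + 1.
Setting these equal: 8p = −3p + 1 ⇒ 11p = 1 ⇒ p = 1/11, and the value is (8)·(1/11) = 8/11.
For General C: with q = P(L), equating a1's and a2's payoffs gives 10q − 2 = −q + 1 ⇒ q = 3/11.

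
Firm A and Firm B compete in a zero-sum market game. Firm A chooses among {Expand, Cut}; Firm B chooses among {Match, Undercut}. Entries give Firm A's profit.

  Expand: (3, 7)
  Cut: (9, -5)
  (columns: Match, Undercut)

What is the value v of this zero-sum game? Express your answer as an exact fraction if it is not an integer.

Row minima: Expand → 3, Cut → -5; maximin = 3.
Column maxima: Match → 9, Undercut → 7; minimax = 7.
3 ≠ 7, so there is no saddle point; optimal play is mixed.
Let Firm A play Expand with probability p. Expected payoff against Match: 3p + 9(1−p) = −6p + 9; against Undercut: 7p + (-5)(1−p) = 12p − 5.
Setting these equal: −6p + 9 = 12p − 5 ⇒ −18p = -14 ⇒ p = 7/9, and the value is (-6)·(7/9) + 9 = 13/3.
For Firm B: with q = P(Match), equating Expand's and Cut's payoffs gives −4q + 7 = 14q − 5 ⇒ q = 2/3.

13/3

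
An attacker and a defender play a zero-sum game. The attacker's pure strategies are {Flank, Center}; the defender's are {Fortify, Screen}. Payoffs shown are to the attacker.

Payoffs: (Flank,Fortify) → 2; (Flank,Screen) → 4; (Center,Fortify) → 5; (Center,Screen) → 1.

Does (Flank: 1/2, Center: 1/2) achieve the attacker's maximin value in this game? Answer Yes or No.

No

Against Fortify this mix gives (1/2)·2 + (1/2)·5 = 7/2.
Against Screen this mix gives (1/2)·4 + (1/2)·1 = 5/2.
The defender will play Screen, holding the attacker to 5/2. Shifting weight toward the row that does better against Screen would raise this floor (the equalizing mix achieves 3 against both Screen and Fortify), so the proposed strategy is not optimal.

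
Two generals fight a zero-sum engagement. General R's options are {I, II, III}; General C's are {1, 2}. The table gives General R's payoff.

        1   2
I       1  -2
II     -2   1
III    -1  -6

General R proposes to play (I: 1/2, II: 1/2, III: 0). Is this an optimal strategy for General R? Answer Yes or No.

Yes

Against 1 this mix gives (1/2)·1 + (1/2)·(-2) = -1/2.
Against 2 this mix gives (1/2)·(-2) + (1/2)·1 = -1/2.
All of General C's active replies (1, 2) yield -1/2, and no column does worse for General R. The mix makes General C indifferent and guarantees -1/2, so it is optimal.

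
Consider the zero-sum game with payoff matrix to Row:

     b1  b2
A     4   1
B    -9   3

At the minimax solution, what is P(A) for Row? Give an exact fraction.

Row minima: A → 1, B → -9; maximin = 1.
Column maxima: b1 → 4, b2 → 3; minimax = 3.
1 ≠ 3, so there is no saddle point; optimal play is mixed.
Let Row play A with probability p. Expected payoff against b1: 4p + (-9)(1−p) = 13p − 9; against b2: 1p + 3(1−p) = −2p + 3.
Setting these equal: 13p − 9 = −2p + 3 ⇒ 15p = 12 ⇒ p = 4/5, and the value is (13)·(4/5) − 9 = 7/5.
For Column: with q = P(b1), equating A's and B's payoffs gives 3q + 1 = −12q + 3 ⇒ q = 2/15.

4/5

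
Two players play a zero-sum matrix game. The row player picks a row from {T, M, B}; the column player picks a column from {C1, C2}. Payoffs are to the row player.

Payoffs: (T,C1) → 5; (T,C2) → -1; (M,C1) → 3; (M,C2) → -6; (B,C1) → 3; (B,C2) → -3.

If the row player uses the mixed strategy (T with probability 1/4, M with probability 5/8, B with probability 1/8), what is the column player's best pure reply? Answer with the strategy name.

If the column player plays C1, the row player's expected payoff is (1/4)·5 + (5/8)·3 + (1/8)·3 = 7/2.
If the column player plays C2, the row player's expected payoff is (1/4)·(-1) + (5/8)·(-6) + (1/8)·(-3) = -35/8.
The column player minimizes the row player's payoff; the smallest is -35/8, so the best response is C2.

C2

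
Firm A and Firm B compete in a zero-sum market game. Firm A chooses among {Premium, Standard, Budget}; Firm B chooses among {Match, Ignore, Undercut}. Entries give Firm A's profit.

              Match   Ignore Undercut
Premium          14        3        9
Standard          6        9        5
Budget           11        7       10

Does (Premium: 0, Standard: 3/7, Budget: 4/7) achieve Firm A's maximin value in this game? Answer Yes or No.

Against Match this mix gives (3/7)·6 + (4/7)·11 = 62/7.
Against Ignore this mix gives (3/7)·9 + (4/7)·7 = 55/7.
Against Undercut this mix gives (3/7)·5 + (4/7)·10 = 55/7.
All of Firm B's active replies (Ignore, Undercut) yield 55/7, and no column does worse for Firm A. The mix makes Firm B indifferent and guarantees 55/7, so it is optimal.

Yes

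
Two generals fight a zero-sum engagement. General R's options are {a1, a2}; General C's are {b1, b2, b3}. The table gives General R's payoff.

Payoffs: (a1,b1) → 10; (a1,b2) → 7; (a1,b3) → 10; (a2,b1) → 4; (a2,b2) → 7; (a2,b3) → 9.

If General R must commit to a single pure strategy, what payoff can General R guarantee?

Row minima: a1 → 7, a2 → 4.
The best of these is 7.

7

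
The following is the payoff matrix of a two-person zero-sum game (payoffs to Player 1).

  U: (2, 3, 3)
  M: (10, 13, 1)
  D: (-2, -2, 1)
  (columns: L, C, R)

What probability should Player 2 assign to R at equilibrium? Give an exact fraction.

4/5

Row minima: U → 2, M → 1, D → -2; maximin = 2.
Column maxima: L → 10, C → 13, R → 3; minimax = 3.
2 ≠ 3, so there is no saddle point; optimal play is mixed.
D is strictly dominated by U, so Player 1 never plays it.
With D eliminated, C is strictly dominated by L (it gives Player 1 strictly more in every remaining row), so Player 2 never plays it.
On the remaining 2×2 (U, M vs L, R):
Let Player 1 play U with probability p. Expected payoff against L: 2p + 10(1−p) = −8p + 10; against R: 3p + 1(1−p) = 2p + 1.
Setting these equal: −8p + 10 = 2p + 1 ⇒ −10p = -9 ⇒ p = 9/10, and the value is (-8)·(9/10) + 10 = 14/5.
For Player 2: with q = P(L), equating U's and M's payoffs gives −q + 3 = 9q + 1 ⇒ q = 1/5.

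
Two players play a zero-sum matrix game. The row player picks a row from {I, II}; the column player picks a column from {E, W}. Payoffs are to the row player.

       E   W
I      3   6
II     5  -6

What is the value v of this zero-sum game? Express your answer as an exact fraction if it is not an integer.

24/7

Row minima: I → 3, II → -6; maximin = 3.
Column maxima: E → 5, W → 6; minimax = 5.
3 ≠ 5, so there is no saddle point; optimal play is mixed.
Let the row player play I with probability p. Expected payoff against E: 3p + 5(1−p) = −2p + 5; against W: 6p + (-6)(1−p) = 12p − 6.
Setting these equal: −2p + 5 = 12p − 6 ⇒ −14p = -11 ⇒ p = 11/14, and the value is (-2)·(11/14) + 5 = 24/7.
For the column player: with q = P(E), equating I's and II's payoffs gives −3q + 6 = 11q − 6 ⇒ q = 6/7.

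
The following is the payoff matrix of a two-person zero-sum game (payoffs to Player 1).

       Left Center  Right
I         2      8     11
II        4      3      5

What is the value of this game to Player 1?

Row minima: I → 2, II → 3; maximin = 3.
Column maxima: Left → 4, Center → 8, Right → 11; minimax = 4.
3 ≠ 4, so there is no saddle point; optimal play is mixed.
Right is strictly dominated by Left (it gives Player 1 strictly more in every row), so Player 2 never plays it.
On the remaining 2×2 (I, II vs Left, Center):
Let Player 1 play I with probability p. Expected payoff against Left: 2p + 4(1−p) = −2p + 4; against Center: 8p + 3(1−p) = 5p + 3.
Setting these equal: −2p + 4 = 5p + 3 ⇒ −7p = -1 ⇒ p = 1/7, and the value is (-2)·(1/7) + 4 = 26/7.
For Player 2: with q = P(Left), equating I's and II's payoffs gives −6q + 8 = q + 3 ⇒ q = 5/7.

26/7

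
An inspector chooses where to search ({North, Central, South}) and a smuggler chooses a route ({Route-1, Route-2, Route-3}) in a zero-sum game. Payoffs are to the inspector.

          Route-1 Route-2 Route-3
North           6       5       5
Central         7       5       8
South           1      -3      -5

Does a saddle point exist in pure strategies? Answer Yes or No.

Yes

Row minima: North → 5, Central → 5, South → -5; maximin = 5.
Column maxima: Route-1 → 7, Route-2 → 5, Route-3 → 8; minimax = 5.
maximin = minimax = 5, so a saddle point exists.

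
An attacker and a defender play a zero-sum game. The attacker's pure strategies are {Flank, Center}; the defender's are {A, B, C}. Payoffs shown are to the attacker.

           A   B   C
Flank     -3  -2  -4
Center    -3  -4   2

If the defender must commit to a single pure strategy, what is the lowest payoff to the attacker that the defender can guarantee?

Column maxima: A → -3, B → -2, C → 2.
The smallest of these is -3.

-3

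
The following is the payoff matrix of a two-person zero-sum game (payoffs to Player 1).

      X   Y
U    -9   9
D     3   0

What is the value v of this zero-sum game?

Row minima: U → -9, D → 0; maximin = 0.
Column maxima: X → 3, Y → 9; minimax = 3.
0 ≠ 3, so there is no saddle point; optimal play is mixed.
Let Player 1 play U with probability p. Expected payoff against X: (-9)p + 3(1−p) = −12p + 3; against Y: 9p + 0(1−p) = 9p.
Setting these equal: −12p + 3 = 9p ⇒ −21p = -3 ⇒ p = 1/7, and the value is (-12)·(1/7) + 3 = 9/7.
For Player 2: with q = P(X), equating U's and D's payoffs gives −18q + 9 = 3q ⇒ q = 3/7.

9/7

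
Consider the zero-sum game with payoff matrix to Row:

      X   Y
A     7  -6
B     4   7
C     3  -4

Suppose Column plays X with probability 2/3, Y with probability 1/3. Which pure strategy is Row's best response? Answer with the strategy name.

B

Expected payoff of A: (2/3)·7 + (1/3)·(-6) = 8/3.
Expected payoff of B: (2/3)·4 + (1/3)·7 = 5.
Expected payoff of C: (2/3)·3 + (1/3)·(-4) = 2/3.
The largest is 5, so Row's best response is B.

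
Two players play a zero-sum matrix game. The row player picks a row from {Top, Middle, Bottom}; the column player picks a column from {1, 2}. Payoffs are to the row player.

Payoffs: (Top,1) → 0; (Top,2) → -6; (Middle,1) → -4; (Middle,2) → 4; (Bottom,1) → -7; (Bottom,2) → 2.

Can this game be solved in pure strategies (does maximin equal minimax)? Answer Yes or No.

No

Row minima: Top → -6, Middle → -4, Bottom → -7; maximin = -4.
Column maxima: 1 → 0, 2 → 4; minimax = 0.
-4 ≠ 0, so no pure-strategy equilibrium exists.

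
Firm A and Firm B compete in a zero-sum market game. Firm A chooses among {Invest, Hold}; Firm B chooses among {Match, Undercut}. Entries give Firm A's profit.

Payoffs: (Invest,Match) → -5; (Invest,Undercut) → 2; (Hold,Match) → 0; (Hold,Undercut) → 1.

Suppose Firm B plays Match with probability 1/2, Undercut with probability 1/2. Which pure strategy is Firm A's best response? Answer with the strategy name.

Expected payoff of Invest: (1/2)·(-5) + (1/2)·2 = -3/2.
Expected payoff of Hold: (1/2)·0 + (1/2)·1 = 1/2.
The largest is 1/2, so Firm A's best response is Hold.

Hold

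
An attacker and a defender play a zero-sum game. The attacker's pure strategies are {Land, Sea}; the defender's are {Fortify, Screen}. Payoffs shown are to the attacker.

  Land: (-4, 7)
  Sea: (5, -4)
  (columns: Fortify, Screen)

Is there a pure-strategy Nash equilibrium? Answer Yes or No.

No

Row minima: Land → -4, Sea → -4; maximin = -4.
Column maxima: Fortify → 5, Screen → 7; minimax = 5.
-4 ≠ 5, so no pure-strategy equilibrium exists.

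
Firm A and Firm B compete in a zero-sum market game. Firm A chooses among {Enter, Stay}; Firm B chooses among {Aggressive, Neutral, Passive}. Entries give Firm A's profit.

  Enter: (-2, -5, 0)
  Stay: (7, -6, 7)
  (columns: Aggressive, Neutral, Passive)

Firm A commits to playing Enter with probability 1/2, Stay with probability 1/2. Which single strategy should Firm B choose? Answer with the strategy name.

Neutral

If Firm B plays Aggressive, Firm A's expected payoff is (1/2)·(-2) + (1/2)·7 = 5/2.
If Firm B plays Neutral, Firm A's expected payoff is (1/2)·(-5) + (1/2)·(-6) = -11/2.
If Firm B plays Passive, Firm A's expected payoff is (1/2)·0 + (1/2)·7 = 7/2.
Firm B minimizes Firm A's payoff; the smallest is -11/2, so the best response is Neutral.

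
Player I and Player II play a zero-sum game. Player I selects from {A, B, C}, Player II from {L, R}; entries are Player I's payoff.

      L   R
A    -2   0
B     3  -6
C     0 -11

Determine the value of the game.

-12/11

Row minima: A → -2, B → -6, C → -11; maximin = -2.
Column maxima: L → 3, R → 0; minimax = 0.
-2 ≠ 0, so there is no saddle point; optimal play is mixed.
C is strictly dominated by B, so Player I never plays it.
On the remaining 2×2 (A, B vs L, R):
Let Player I play A with probability p. Expected payoff against L: (-2)p + 3(1−p) = −5p + 3; against R: 0p + (-6)(1−p) = 6p − 6.
Setting these equal: −5p + 3 = 6p − 6 ⇒ −11p = -9 ⇒ p = 9/11, and the value is (-5)·(9/11) + 3 = -12/11.
For Player II: with q = P(L), equating A's and B's payoffs gives −2q = 9q − 6 ⇒ q = 6/11.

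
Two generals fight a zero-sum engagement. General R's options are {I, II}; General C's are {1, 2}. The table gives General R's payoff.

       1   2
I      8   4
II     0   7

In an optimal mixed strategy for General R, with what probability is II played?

4/11

Row minima: I → 4, II → 0; maximin = 4.
Column maxima: 1 → 8, 2 → 7; minimax = 7.
4 ≠ 7, so there is no saddle point; optimal play is mixed.
Let General R play I with probability p. Expected payoff against 1: 8p + 0(1−p) = 8p; against 2: 4p + 7(1−p) = −3p + 7.
Setting these equal: 8p = −3p + 7 ⇒ 11p = 7 ⇒ p = 7/11, and the value is (8)·(7/11) = 56/11.
For General C: with q = P(1), equating I's and II's payoffs gives 4q + 4 = −7q + 7 ⇒ q = 3/11.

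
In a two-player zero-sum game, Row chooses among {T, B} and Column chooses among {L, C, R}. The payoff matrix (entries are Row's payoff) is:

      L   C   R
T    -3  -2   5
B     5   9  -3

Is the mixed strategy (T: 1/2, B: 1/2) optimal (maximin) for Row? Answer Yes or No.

Yes

Against L this mix gives (1/2)·(-3) + (1/2)·5 = 1.
Against C this mix gives (1/2)·(-2) + (1/2)·9 = 7/2.
Against R this mix gives (1/2)·5 + (1/2)·(-3) = 1.
All of Column's active replies (L, R) yield 1, and no column does worse for Row. The mix makes Column indifferent and guarantees 1, so it is optimal.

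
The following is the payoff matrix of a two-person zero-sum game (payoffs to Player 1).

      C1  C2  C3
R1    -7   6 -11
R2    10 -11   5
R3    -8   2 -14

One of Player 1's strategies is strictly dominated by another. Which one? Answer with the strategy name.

R3

R1 gives a strictly higher payoff than R3 against every column: -7 > -8, 6 > 2, -11 > -14.
So R3 is strictly dominated and Player 1 never plays it.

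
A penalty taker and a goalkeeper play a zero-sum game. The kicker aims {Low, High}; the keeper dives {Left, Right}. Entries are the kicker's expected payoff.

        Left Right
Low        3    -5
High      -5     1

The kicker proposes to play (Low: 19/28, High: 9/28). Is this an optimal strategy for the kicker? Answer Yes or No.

No

Against Left this mix gives (19/28)·3 + (9/28)·(-5) = 3/7.
Against Right this mix gives (19/28)·(-5) + (9/28)·1 = -43/14.
The keeper will play Right, holding the kicker to -43/14. Shifting weight toward the row that does better against Right would raise this floor (the equalizing mix achieves -11/7 against both Right and Left), so the proposed strategy is not optimal.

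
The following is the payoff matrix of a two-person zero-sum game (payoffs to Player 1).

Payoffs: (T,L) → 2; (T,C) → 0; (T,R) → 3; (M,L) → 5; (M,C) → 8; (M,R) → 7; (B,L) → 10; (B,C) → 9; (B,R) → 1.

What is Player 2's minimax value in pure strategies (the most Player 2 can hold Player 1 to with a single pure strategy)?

7

Column maxima: L → 10, C → 9, R → 7.
The smallest of these is 7.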